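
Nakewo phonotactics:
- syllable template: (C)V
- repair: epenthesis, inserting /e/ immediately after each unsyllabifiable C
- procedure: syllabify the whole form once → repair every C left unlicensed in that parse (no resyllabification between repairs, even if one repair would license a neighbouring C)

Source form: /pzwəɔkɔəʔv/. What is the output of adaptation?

Syllabifying with onset maximization leaves /p/, /z/, /ʔ/, /v/ stranded (no codas are permitted; onsets are limited to one consonant).
Epenthesis after each stranded consonant: /p/ → /pe/, /z/ → /ze/, /ʔ/ → /ʔe/, /v/ → /ve/.

pezewəɔkɔəʔeve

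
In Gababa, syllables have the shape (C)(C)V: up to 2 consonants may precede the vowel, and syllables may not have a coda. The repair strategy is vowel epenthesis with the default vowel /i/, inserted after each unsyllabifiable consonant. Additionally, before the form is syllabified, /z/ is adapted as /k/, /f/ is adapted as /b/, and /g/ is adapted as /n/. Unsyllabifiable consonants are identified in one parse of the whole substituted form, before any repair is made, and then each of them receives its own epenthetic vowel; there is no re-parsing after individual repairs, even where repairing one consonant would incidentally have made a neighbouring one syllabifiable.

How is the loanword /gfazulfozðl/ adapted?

Substitution: /g/ → /n/, /f/ → /b/, /z/ → /k/, giving /nbakulbokðl/.
Under (C)(C)V, the unsyllabifiable consonants are /k/, /ð/, /l/ (no codas are permitted; onsets may contain at most 2 consonants).
Each unlicensed consonant becomes the onset of a new syllable: /k/ → /ki/, /ð/ → /ði/, /l/ → /li/.

nbakulbokiðili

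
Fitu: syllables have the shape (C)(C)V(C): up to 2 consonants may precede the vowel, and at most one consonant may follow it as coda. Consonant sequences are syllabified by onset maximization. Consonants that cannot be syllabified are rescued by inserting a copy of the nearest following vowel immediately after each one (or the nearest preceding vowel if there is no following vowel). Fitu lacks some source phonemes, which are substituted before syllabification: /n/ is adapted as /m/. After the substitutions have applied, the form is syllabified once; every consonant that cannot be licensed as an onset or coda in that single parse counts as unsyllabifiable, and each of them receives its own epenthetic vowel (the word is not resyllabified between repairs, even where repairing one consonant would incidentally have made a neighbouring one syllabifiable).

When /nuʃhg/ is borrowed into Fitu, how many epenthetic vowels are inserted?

2

After substitution the input is /muʃhg/.
The unsyllabifiable consonants are /h/, /g/; each receives one epenthetic vowel.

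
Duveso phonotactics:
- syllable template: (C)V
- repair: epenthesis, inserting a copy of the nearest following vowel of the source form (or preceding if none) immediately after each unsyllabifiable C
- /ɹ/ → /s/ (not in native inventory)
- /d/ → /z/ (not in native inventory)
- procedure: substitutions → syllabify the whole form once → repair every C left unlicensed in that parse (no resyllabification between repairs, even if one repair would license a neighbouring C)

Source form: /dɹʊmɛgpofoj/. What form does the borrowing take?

Substitution: /d/ → /z/, /ɹ/ → /s/, giving /zsʊmɛgpofoj/.
The consonants /z/, /g/, /j/ cannot be parsed into a legal (C)V syllable (no codas are permitted; onsets are limited to one consonant).
Epenthesis after each stranded consonant: /z/ → /zʊ/, /g/ → /go/, /j/ → /jo/.

zʊsʊmɛgopofojo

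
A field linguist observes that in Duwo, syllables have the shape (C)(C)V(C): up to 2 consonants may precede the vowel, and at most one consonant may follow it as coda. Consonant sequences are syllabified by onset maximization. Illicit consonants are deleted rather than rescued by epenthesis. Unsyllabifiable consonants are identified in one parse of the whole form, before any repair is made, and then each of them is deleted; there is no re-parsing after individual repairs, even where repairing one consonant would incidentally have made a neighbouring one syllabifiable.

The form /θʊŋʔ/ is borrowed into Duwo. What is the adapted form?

θʊŋ

Under (C)(C)V(C), the unsyllabifiable consonants are /ʔ/ (at most one coda consonant is licensed; onsets may contain at most 2 consonants).
Each unlicensed consonant is deleted: /ʔ/.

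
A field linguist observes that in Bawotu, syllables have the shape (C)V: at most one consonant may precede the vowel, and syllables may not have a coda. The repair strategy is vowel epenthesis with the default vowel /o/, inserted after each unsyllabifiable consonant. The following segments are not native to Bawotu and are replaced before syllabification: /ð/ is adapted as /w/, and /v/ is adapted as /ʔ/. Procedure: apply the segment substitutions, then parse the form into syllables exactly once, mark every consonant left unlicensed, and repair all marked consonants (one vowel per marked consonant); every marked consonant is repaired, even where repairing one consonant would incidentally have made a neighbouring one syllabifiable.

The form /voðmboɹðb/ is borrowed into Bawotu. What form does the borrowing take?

ʔowomoboɹowobo

Substitution: /v/ → /ʔ/, /ð/ → /w/, giving /ʔowmboɹwb/.
Under (C)V, the unsyllabifiable consonants are /w/, /m/, /ɹ/, /w/, /b/ (no codas are permitted; onsets are limited to one consonant).
Inserting the epenthetic vowel yields /w/ → /wo/, /m/ → /mo/, /ɹ/ → /ɹo/, /w/ → /wo/, /b/ → /bo/.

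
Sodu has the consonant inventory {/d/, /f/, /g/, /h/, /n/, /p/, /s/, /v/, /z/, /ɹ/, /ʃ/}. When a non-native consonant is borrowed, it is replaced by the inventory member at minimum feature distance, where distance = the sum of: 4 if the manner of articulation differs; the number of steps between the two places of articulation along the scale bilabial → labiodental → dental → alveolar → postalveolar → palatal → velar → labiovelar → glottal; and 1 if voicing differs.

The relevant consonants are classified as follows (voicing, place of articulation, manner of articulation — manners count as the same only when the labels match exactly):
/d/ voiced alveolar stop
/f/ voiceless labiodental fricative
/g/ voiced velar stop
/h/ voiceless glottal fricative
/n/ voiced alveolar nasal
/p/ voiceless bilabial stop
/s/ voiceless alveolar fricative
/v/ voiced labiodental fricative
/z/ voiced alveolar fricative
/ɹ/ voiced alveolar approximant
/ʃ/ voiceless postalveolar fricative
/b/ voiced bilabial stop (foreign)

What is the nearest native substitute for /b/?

/p/ is closest: same manner (stop), place distance 0 (bilabial→bilabial), voicing differs (+1); total 1. Next closest is /d/ at distance 3.

p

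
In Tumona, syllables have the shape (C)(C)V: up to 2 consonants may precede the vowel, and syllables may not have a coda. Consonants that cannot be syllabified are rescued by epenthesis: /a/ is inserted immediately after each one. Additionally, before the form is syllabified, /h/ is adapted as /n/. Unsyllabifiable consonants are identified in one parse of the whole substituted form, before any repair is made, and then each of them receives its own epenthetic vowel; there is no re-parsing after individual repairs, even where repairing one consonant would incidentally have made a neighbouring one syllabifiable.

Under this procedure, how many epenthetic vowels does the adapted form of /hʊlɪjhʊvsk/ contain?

3

After substitution the input is /nʊlɪjnʊvsk/.
The unsyllabifiable consonants are /v/, /s/, /k/; each receives one epenthetic vowel.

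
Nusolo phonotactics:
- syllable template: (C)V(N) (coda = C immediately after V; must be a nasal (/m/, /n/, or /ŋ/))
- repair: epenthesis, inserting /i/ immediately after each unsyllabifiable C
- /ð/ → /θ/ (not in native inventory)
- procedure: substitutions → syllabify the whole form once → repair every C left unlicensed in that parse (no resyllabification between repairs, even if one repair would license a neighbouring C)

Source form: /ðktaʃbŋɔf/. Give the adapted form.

θikitaʃibiŋɔfi

Substitution: /ð/ → /θ/, giving /θktaʃbŋɔf/.
The consonants /θ/, /k/, /ʃ/, /b/, /f/ cannot be parsed into a legal (C)V(N) syllable (only a nasal (/m/, /n/, or /ŋ/) is licensed in coda position; onsets are limited to one consonant).
Each unlicensed consonant becomes the onset of a new syllable: /θ/ → /θi/, /k/ → /ki/, /ʃ/ → /ʃi/, /b/ → /bi/, /f/ → /fi/.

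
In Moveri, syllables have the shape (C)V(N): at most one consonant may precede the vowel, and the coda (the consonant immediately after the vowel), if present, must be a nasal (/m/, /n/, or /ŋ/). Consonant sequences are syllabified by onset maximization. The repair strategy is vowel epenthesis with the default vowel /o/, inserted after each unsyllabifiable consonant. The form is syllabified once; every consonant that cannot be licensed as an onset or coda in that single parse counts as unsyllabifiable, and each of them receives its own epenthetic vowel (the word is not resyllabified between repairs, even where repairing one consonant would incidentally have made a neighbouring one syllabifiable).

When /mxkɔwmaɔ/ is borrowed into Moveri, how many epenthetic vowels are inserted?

The unsyllabifiable consonants are /m/, /x/, /w/; each receives one epenthetic vowel.

3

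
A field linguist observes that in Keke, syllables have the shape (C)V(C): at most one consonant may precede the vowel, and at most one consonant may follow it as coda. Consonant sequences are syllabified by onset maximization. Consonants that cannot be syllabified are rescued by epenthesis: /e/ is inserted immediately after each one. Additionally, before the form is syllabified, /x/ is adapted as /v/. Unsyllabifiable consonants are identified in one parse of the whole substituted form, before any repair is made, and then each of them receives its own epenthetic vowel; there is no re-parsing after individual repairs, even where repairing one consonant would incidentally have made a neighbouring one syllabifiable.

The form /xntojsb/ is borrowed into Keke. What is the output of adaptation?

venetojsebe

Substitution: /x/ → /v/, giving /vntojsb/.
Syllabifying with onset maximization leaves /v/, /n/, /s/, /b/ stranded (at most one coda consonant is licensed; onsets are limited to one consonant).
Each unlicensed consonant becomes the onset of a new syllable: /v/ → /ve/, /n/ → /ne/, /s/ → /se/, /b/ → /be/.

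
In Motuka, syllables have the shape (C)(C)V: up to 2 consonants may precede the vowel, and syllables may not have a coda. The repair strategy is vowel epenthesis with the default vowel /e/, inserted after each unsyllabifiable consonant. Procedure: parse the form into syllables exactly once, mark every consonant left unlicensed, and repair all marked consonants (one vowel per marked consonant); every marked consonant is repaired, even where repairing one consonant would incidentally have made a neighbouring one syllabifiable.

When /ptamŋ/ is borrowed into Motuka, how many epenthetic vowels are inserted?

2

The unsyllabifiable consonants are /m/, /ŋ/; each receives one epenthetic vowel.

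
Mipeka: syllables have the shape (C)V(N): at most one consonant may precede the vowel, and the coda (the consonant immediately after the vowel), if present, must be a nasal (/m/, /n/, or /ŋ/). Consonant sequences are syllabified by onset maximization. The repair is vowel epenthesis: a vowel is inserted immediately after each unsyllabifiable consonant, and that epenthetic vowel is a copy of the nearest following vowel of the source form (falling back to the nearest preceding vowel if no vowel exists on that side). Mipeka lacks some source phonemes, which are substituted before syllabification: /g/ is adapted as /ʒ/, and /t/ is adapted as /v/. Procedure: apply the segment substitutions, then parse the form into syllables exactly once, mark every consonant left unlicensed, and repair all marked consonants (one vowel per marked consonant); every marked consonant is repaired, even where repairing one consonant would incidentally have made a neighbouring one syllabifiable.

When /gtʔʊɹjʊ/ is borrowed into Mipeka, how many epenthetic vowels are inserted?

3

After substitution the input is /ʒvʔʊɹjʊ/.
The unsyllabifiable consonants are /ʒ/, /v/, /ɹ/; each receives one epenthetic vowel.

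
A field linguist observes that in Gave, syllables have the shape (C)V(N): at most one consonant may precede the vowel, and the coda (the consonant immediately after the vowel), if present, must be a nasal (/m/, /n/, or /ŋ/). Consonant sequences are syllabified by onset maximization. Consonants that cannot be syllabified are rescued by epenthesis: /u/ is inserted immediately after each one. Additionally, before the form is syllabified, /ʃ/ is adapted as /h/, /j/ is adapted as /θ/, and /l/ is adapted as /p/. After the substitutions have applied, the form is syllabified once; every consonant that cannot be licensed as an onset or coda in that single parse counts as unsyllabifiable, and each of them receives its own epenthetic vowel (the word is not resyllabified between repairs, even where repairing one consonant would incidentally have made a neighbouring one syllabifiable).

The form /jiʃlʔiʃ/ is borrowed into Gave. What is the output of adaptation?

Substitution: /j/ → /θ/, /ʃ/ → /h/, /l/ → /p/, giving /θihpʔih/.
The consonants /h/, /p/, /h/ cannot be parsed into a legal (C)V(N) syllable (only a nasal (/m/, /n/, or /ŋ/) is licensed in coda position; onsets are limited to one consonant).
Inserting the epenthetic vowel yields /h/ → /hu/, /p/ → /pu/, /h/ → /hu/.

θihupuʔihu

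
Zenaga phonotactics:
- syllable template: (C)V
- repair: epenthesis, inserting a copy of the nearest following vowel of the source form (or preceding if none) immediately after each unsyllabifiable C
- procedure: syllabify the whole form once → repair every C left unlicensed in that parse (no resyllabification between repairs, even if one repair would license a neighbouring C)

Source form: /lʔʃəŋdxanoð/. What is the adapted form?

Under (C)V, the unsyllabifiable consonants are /l/, /ʔ/, /ŋ/, /d/, /ð/ (no codas are permitted; onsets are limited to one consonant).
Epenthesis after each stranded consonant: /l/ → /lə/, /ʔ/ → /ʔə/, /ŋ/ → /ŋa/, /d/ → /da/, /ð/ → /ðo/.

ləʔəʃəŋadaxanoðo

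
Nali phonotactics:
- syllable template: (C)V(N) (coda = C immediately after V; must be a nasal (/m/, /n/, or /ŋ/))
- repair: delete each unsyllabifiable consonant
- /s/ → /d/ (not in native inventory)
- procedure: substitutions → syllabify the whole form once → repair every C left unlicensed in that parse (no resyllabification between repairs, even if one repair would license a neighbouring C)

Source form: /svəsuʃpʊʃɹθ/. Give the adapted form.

vədupʊ

Substitution: /s/ → /d/, giving /dvəduʃpʊʃɹθ/.
Syllabifying with onset maximization leaves /d/, /ʃ/, /ʃ/, /ɹ/, /θ/ stranded (only a nasal (/m/, /n/, or /ŋ/) is licensed in coda position; onsets are limited to one consonant).
Each unlicensed consonant is deleted: /d/, /ʃ/, /ʃ/, /ɹ/, /θ/.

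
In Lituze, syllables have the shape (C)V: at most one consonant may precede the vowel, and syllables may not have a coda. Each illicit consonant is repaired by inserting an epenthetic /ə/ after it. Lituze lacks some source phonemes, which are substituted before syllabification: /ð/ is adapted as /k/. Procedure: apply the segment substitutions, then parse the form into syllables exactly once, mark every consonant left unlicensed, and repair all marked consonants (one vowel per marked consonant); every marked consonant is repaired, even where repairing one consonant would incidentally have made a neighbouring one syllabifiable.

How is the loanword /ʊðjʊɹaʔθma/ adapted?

Substitution: /ð/ → /k/, giving /ʊkjʊɹaʔθma/.
The consonants /k/, /ʔ/, /θ/ cannot be parsed into a legal (C)V syllable (no codas are permitted; onsets are limited to one consonant).
Inserting the epenthetic vowel yields /k/ → /kə/, /ʔ/ → /ʔə/, /θ/ → /θə/.

ʊkəjʊɹaʔəθəma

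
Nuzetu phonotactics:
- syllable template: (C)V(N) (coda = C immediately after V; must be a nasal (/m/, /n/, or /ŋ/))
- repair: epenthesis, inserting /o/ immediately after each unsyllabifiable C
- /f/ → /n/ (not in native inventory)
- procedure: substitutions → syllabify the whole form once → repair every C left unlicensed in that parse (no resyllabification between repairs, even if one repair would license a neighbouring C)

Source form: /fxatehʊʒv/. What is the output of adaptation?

Substitution: /f/ → /n/, giving /nxatehʊʒv/.
Syllabifying with onset maximization leaves /n/, /ʒ/, /v/ stranded (only a nasal (/m/, /n/, or /ŋ/) is licensed in coda position; onsets are limited to one consonant).
Epenthesis after each stranded consonant: /n/ → /no/, /ʒ/ → /ʒo/, /v/ → /vo/.

noxatehʊʒovo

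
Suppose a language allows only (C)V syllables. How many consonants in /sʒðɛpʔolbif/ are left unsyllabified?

5

The consonants /s/, /ʒ/, /p/, /l/, /f/ cannot be parsed into a legal (C)V syllable (no codas are permitted; onsets are limited to one consonant).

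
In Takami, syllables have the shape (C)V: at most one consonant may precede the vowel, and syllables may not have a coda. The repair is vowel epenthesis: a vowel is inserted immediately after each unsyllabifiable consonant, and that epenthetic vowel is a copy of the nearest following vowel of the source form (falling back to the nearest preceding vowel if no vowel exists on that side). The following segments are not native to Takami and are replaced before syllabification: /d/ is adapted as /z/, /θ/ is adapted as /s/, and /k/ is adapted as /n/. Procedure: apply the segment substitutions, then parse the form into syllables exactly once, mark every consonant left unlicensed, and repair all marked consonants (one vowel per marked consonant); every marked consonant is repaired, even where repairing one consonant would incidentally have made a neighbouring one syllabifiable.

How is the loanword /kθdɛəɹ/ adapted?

nɛsɛzɛəɹə

Substitution: /k/ → /n/, /θ/ → /s/, /d/ → /z/, giving /nszɛəɹ/.
Under (C)V, the unsyllabifiable consonants are /n/, /s/, /ɹ/ (no codas are permitted; onsets are limited to one consonant).
Epenthesis after each stranded consonant: /n/ → /nɛ/, /s/ → /sɛ/, /ɹ/ → /ɹə/.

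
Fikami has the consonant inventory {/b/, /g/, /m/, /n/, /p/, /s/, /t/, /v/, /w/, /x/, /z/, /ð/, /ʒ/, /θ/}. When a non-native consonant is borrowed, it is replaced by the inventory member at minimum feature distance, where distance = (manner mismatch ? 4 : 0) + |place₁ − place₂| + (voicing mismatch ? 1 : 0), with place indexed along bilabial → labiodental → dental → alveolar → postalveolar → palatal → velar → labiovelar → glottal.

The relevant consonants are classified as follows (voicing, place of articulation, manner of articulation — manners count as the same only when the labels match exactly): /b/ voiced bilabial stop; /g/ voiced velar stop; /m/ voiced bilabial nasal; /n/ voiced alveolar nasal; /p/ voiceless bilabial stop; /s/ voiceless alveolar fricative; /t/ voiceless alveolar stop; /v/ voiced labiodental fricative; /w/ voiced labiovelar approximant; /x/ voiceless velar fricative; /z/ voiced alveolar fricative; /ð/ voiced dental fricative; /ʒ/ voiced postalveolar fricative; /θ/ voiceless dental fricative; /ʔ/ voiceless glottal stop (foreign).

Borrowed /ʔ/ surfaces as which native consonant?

g

/g/ is closest: same manner (stop), place distance 2 (glottal→velar), voicing differs (+1); total 3. Next closest is /t/ at distance 5.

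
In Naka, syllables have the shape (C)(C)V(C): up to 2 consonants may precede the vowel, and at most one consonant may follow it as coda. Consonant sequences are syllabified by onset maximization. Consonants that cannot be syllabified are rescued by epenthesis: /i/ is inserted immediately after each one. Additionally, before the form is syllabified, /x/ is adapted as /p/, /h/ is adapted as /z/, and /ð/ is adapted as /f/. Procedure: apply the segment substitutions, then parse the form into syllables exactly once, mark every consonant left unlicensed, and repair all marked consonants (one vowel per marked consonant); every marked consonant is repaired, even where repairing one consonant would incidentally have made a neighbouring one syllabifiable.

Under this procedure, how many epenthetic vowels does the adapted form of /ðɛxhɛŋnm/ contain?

After substitution the input is /fɛpzɛŋnm/.
The unsyllabifiable consonants are /n/, /m/; each receives one epenthetic vowel.

2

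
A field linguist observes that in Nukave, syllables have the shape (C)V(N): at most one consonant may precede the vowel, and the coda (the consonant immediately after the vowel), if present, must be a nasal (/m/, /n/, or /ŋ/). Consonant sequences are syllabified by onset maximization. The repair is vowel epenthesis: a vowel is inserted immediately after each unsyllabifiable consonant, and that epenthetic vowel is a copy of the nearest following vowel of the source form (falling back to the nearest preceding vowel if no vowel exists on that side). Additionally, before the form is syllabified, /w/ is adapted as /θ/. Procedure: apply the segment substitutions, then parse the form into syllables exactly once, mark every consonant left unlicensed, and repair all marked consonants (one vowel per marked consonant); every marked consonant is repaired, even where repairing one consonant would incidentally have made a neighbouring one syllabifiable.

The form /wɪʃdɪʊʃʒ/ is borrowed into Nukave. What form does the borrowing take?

θɪʃɪdɪʊʃʊʒʊ

Substitution: /w/ → /θ/, giving /θɪʃdɪʊʃʒ/.
The consonants /ʃ/, /ʃ/, /ʒ/ cannot be parsed into a legal (C)V(N) syllable (only a nasal (/m/, /n/, or /ŋ/) is licensed in coda position; onsets are limited to one consonant).
Inserting the epenthetic vowel yields /ʃ/ → /ʃɪ/, /ʃ/ → /ʃʊ/, /ʒ/ → /ʒʊ/.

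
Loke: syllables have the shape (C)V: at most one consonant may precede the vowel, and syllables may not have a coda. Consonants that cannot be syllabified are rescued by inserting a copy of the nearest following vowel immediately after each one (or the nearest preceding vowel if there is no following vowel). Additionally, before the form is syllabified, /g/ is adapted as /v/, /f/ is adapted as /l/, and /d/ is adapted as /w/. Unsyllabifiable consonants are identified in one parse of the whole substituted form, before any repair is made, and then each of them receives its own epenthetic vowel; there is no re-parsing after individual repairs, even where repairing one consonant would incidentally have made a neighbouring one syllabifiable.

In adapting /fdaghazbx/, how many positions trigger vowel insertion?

5

After substitution the input is /lwavhazbx/.
The unsyllabifiable consonants are /l/, /v/, /z/, /b/, /x/; each receives one epenthetic vowel.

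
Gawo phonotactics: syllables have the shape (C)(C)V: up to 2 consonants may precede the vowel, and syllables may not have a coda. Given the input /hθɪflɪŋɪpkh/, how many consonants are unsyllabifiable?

3

Syllabifying with onset maximization leaves /p/, /k/, /h/ stranded (no codas are permitted; onsets may contain at most 2 consonants).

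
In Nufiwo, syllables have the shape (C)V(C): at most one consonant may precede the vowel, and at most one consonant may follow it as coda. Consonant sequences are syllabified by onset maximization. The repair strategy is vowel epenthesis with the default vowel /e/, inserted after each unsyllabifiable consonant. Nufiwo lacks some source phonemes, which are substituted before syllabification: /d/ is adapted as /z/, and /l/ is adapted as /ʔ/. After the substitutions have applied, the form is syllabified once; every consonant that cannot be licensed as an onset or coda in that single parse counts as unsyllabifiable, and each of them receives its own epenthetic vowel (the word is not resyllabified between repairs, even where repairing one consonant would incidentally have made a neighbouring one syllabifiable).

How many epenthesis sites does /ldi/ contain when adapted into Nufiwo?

After substitution the input is /ʔzi/.
The unsyllabifiable consonants are /ʔ/; each receives one epenthetic vowel.

1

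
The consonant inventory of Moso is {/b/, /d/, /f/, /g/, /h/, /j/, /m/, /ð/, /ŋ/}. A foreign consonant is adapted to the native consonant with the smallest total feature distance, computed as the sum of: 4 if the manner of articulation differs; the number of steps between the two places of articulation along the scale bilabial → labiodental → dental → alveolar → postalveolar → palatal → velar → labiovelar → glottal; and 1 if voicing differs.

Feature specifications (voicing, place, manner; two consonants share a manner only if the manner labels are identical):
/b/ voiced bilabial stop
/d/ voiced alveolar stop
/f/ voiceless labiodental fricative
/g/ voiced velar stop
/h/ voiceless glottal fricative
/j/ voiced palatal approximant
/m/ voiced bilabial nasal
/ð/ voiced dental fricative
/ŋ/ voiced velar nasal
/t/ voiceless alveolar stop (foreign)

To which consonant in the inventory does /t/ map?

d

/d/ is closest: same manner (stop), place distance 0 (alveolar→alveolar), voicing differs (+1); total 1. Next closest is /b/ at distance 4.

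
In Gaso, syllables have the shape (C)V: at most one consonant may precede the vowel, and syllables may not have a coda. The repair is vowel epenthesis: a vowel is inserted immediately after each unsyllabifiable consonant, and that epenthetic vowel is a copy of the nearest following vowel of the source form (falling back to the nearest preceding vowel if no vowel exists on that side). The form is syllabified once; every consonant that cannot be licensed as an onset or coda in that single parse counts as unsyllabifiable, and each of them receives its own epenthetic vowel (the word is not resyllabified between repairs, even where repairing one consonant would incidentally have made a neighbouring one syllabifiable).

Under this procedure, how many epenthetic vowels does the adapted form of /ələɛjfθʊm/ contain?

The unsyllabifiable consonants are /j/, /f/, /m/; each receives one epenthetic vowel.

3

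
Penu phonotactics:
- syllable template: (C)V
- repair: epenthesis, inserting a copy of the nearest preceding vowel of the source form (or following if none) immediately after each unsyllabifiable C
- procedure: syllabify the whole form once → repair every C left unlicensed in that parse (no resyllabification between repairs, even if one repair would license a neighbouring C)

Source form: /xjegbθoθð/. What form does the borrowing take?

Syllabifying with onset maximization leaves /x/, /g/, /b/, /θ/, /ð/ stranded (no codas are permitted; onsets are limited to one consonant).
Epenthesis after each stranded consonant: /x/ → /xe/, /g/ → /ge/, /b/ → /be/, /θ/ → /θo/, /ð/ → /ðo/.

xejegebeθoθoðo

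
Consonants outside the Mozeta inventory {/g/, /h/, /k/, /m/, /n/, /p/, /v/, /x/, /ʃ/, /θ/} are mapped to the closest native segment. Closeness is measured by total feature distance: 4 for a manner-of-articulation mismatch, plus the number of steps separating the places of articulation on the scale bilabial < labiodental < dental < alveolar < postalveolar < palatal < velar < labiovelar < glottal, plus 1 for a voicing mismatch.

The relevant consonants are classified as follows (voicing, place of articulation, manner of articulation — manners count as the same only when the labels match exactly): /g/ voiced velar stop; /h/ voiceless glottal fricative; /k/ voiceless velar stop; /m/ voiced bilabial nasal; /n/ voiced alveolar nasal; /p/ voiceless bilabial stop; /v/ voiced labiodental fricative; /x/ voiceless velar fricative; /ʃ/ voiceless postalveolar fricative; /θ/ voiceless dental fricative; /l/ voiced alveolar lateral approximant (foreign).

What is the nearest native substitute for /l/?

/n/ is closest: manner differs (lateral approximant→nasal, +4), place distance 0 (alveolar→alveolar), same voicing; total 4. Next closest is /v/ at distance 6.

n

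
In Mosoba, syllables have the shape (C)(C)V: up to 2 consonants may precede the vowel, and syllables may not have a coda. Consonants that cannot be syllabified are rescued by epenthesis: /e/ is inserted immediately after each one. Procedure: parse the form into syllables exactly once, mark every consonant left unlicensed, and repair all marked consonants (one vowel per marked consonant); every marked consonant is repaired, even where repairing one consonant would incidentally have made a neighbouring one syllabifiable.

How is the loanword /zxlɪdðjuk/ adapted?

zexlɪdeðjuke

Syllabifying with onset maximization leaves /z/, /d/, /k/ stranded (no codas are permitted; onsets may contain at most 2 consonants).
Inserting the epenthetic vowel yields /z/ → /ze/, /d/ → /de/, /k/ → /ke/.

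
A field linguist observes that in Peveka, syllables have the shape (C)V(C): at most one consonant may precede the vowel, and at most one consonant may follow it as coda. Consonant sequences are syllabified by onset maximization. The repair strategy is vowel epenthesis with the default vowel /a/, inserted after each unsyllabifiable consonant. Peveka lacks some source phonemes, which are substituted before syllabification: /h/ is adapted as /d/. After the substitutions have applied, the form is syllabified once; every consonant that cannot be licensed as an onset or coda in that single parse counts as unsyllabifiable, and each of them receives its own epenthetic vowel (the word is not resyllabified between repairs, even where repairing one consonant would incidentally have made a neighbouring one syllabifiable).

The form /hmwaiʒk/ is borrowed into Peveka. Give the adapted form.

Substitution: /h/ → /d/, giving /dmwaiʒk/.
Syllabifying with onset maximization leaves /d/, /m/, /k/ stranded (at most one coda consonant is licensed; onsets are limited to one consonant).
Epenthesis after each stranded consonant: /d/ → /da/, /m/ → /ma/, /k/ → /ka/.

damawaiʒka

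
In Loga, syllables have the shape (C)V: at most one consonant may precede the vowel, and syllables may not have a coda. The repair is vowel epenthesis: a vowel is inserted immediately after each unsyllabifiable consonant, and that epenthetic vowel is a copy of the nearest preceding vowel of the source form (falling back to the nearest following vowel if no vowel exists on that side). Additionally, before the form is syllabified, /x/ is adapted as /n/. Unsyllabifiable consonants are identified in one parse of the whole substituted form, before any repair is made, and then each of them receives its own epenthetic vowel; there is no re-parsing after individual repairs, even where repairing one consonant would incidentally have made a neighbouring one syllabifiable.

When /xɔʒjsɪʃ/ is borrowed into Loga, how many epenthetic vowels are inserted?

After substitution the input is /nɔʒjsɪʃ/.
The unsyllabifiable consonants are /ʒ/, /j/, /ʃ/; each receives one epenthetic vowel.

3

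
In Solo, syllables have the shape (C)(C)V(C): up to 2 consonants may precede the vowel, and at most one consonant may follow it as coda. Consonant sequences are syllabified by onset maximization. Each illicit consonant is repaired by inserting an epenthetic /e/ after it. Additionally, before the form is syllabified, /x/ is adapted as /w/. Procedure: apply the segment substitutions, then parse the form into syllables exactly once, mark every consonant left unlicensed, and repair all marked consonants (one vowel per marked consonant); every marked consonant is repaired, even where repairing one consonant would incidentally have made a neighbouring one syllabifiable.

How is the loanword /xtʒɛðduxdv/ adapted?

wetʒɛðduwdeve

Substitution: /x/ → /w/, giving /wtʒɛðduwdv/.
Under (C)(C)V(C), the unsyllabifiable consonants are /w/, /d/, /v/ (at most one coda consonant is licensed; onsets may contain at most 2 consonants).
Each unlicensed consonant becomes the onset of a new syllable: /w/ → /we/, /d/ → /de/, /v/ → /ve/.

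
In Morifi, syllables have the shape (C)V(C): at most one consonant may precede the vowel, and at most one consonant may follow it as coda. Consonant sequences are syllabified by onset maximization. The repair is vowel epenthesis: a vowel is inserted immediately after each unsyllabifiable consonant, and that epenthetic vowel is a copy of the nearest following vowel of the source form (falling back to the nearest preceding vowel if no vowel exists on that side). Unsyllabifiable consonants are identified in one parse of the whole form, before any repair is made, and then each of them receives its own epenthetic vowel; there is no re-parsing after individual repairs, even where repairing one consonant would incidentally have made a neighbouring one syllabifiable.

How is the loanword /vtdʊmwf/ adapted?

The consonants /v/, /t/, /w/, /f/ cannot be parsed into a legal (C)V(C) syllable (at most one coda consonant is licensed; onsets are limited to one consonant).
Each unlicensed consonant becomes the onset of a new syllable: /v/ → /vʊ/, /t/ → /tʊ/, /w/ → /wʊ/, /f/ → /fʊ/.

vʊtʊdʊmwʊfʊ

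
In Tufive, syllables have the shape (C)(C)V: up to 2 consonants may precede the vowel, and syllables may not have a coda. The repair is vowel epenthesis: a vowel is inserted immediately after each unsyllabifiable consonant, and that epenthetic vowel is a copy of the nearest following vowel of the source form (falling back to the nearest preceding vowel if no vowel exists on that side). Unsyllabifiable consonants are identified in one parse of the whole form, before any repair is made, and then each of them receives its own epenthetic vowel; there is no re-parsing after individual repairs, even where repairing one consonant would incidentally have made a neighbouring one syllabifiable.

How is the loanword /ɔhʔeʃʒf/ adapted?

Under (C)(C)V, the unsyllabifiable consonants are /ʃ/, /ʒ/, /f/ (no codas are permitted; onsets may contain at most 2 consonants).
Each unlicensed consonant becomes the onset of a new syllable: /ʃ/ → /ʃe/, /ʒ/ → /ʒe/, /f/ → /fe/.

ɔhʔeʃeʒefe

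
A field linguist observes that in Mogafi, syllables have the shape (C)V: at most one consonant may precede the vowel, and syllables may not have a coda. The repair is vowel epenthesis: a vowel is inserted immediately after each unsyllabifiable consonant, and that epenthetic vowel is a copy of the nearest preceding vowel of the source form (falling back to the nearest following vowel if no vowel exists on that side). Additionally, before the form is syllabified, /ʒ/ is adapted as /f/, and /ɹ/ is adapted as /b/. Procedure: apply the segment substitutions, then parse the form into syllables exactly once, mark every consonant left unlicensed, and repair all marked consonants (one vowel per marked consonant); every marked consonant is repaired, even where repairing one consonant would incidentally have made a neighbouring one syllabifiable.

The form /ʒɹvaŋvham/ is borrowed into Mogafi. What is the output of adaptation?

fabavaŋavahama

Substitution: /ʒ/ → /f/, /ɹ/ → /b/, giving /fbvaŋvham/.
Under (C)V, the unsyllabifiable consonants are /f/, /b/, /ŋ/, /v/, /m/ (no codas are permitted; onsets are limited to one consonant).
Epenthesis after each stranded consonant: /f/ → /fa/, /b/ → /ba/, /ŋ/ → /ŋa/, /v/ → /va/, /m/ → /ma/.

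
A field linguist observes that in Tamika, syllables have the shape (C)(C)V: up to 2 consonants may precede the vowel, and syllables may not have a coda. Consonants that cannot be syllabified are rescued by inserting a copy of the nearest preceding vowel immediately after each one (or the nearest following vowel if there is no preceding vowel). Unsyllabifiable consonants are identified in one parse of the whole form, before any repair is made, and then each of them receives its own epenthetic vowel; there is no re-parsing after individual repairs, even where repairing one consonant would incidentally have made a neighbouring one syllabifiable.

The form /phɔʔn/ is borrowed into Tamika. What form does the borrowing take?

The consonants /ʔ/, /n/ cannot be parsed into a legal (C)(C)V syllable (no codas are permitted; onsets may contain at most 2 consonants).
Inserting the epenthetic vowel yields /ʔ/ → /ʔɔ/, /n/ → /nɔ/.

phɔʔɔnɔ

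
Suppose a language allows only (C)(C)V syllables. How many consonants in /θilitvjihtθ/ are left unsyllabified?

4

Syllabifying with onset maximization leaves /t/, /h/, /t/, /θ/ stranded (no codas are permitted; onsets may contain at most 2 consonants).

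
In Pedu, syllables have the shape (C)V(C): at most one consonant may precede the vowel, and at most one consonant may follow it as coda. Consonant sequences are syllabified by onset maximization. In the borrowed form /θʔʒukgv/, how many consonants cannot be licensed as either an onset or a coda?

Syllabifying with onset maximization leaves /θ/, /ʔ/, /g/, /v/ stranded (at most one coda consonant is licensed; onsets are limited to one consonant).

4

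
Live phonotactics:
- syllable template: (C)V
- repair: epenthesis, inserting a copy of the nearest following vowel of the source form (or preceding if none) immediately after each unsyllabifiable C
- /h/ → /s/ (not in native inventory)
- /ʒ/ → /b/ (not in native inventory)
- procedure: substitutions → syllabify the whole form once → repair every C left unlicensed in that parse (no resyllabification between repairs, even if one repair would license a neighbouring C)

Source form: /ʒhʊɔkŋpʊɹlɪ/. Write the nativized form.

bʊsʊɔkʊŋʊpʊɹɪlɪ

Substitution: /ʒ/ → /b/, /h/ → /s/, giving /bsʊɔkŋpʊɹlɪ/.
Syllabifying with onset maximization leaves /b/, /k/, /ŋ/, /ɹ/ stranded (no codas are permitted; onsets are limited to one consonant).
Inserting the epenthetic vowel yields /b/ → /bʊ/, /k/ → /kʊ/, /ŋ/ → /ŋʊ/, /ɹ/ → /ɹɪ/.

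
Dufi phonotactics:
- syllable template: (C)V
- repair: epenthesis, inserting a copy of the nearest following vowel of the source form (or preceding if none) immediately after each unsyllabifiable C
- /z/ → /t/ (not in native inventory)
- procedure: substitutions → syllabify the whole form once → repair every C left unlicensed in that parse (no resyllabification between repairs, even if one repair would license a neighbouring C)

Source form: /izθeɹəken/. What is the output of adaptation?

Substitution: /z/ → /t/, giving /itθeɹəken/.
Syllabifying with onset maximization leaves /t/, /n/ stranded (no codas are permitted; onsets are limited to one consonant).
Epenthesis after each stranded consonant: /t/ → /te/, /n/ → /ne/.

iteθeɹəkene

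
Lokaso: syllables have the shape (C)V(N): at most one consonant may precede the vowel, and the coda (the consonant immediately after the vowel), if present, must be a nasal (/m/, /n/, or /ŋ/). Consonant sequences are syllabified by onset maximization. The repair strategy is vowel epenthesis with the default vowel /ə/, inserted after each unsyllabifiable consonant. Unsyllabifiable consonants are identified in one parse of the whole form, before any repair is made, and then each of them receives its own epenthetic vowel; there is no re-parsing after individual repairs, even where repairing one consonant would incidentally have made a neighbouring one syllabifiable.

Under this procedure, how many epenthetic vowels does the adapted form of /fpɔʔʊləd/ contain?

2

The unsyllabifiable consonants are /f/, /d/; each receives one epenthetic vowel.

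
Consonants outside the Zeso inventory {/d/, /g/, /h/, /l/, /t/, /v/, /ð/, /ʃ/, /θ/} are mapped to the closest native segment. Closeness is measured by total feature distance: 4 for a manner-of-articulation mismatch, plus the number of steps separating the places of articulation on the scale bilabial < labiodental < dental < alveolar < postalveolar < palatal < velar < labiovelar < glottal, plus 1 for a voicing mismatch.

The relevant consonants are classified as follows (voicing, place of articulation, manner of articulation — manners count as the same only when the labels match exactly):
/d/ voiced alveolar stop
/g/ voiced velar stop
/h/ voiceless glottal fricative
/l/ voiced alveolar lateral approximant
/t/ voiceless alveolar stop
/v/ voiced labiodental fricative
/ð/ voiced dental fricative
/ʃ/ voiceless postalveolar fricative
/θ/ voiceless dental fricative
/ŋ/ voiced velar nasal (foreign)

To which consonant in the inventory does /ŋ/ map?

/g/ is closest: manner differs (nasal→stop, +4), place distance 0 (velar→velar), same voicing; total 4. Next closest is /d/ at distance 7.

g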